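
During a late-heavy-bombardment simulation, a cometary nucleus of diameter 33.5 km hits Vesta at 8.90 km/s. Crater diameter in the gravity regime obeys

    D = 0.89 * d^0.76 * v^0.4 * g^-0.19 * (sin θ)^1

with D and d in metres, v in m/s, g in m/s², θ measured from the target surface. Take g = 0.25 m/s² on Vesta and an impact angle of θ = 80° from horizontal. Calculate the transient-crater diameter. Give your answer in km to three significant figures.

In SI units: d = 33500 m, v = 8900 m/s.
d^0.76 = 33500^0.76 = 2748
v^0.4 = 8900^0.4 = 38.00
g^-0.19 = 0.25^-0.19 = 1.301
(sin 80°)^1 = 0.9848^1 = 0.9848
D = 0.89 × 2748 × 38.00 × 1.301 × 0.9848 = 1.191 × 10^5 m
   = 119.1 km

D ≈ 119 km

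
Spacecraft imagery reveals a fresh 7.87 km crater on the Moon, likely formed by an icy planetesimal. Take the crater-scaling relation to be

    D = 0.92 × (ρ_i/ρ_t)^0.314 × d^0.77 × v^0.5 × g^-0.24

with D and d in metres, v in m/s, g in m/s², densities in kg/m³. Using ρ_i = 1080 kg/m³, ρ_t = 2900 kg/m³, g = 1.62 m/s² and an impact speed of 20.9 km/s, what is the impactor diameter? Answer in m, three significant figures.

d ≈ 348 m

Rearranging for d: d = [D / (0.92 · (1080/2900)^0.314 · 20900^0.5 · 1.62^-0.24)]^(1/0.77).
D = 7870 m.
(1080/2900)^0.314 = 0.7333
20900^0.5 = 144.6
1.62^-0.24 = 0.8907
Denominator = 0.92 × 0.7333 × 144.6 × 0.8907 = 86.89
D / 86.89 = 7870 / 86.89 = 90.57
d = 90.57^(1/0.77) = 90.57^1.2987 = 348.0 m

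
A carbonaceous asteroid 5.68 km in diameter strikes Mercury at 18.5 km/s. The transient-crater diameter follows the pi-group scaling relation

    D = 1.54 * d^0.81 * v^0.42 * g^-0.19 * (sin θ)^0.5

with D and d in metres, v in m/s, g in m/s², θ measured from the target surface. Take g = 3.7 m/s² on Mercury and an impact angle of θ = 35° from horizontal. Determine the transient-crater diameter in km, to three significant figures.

D ≈ 62.0 km

In SI units: d = 5680 m, v = 18500 m/s.
d^0.81 = 5680^0.81 = 1099
v^0.42 = 18500^0.42 = 61.97
g^-0.19 = 3.7^-0.19 = 0.7799
(sin 35°)^0.5 = 0.5736^0.5 = 0.7574
D = 1.54 × 1099 × 61.97 × 0.7799 × 0.7574 = 61953 m
   = 61.95 km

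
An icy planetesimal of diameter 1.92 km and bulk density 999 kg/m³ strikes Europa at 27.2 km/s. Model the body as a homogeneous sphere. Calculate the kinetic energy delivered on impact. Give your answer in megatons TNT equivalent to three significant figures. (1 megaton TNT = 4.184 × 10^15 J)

d = 1920 m; v = 27200 m/s.
Mass m = (π/6) ρ d³ = (π/6) × 999 × (1920)³ = 3.702 × 10^12 kg
E = ½ m v² = 0.5 × 3.702 × 10^12 × (27200)² = 1.369 × 10^21 J
   = 1.369 × 10^21 / 4.184×10^15 = 3.272 × 10^5 Mt

E ≈ 3.27 × 10^5 Mt TNT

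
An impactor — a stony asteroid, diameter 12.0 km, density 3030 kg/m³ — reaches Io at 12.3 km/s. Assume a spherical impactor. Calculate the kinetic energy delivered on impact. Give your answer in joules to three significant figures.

d = 12000 m; v = 12300 m/s.
Mass m = (π/6) ρ d³ = (π/6) × 3030 × (12000)³ = 2.741 × 10^15 kg
E = ½ m v² = 0.5 × 2.741 × 10^15 × (12300)² = 2.073 × 10^23 J

E ≈ 2.07 × 10^23 J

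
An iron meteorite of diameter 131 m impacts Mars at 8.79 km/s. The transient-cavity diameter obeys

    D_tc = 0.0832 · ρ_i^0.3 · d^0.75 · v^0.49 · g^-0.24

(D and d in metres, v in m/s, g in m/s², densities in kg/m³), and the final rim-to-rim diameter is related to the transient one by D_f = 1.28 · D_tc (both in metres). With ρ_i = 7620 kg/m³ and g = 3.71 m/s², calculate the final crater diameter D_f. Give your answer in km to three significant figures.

v = 8790 m/s.
ρ_i^0.3 = 7620^0.3 = 14.61
d^0.75 = 131^0.75 = 38.72
v^0.49 = 8790^0.49 = 85.62
g^-0.24 = 3.71^-0.24 = 0.7300
D_tc = 0.0832 × 14.61 × 38.72 × 85.62 × 0.7300 = 2942 m
D_f = 1.28 × 2942 = 3766 m
     = 3.766 km

D_f ≈ 3.77 km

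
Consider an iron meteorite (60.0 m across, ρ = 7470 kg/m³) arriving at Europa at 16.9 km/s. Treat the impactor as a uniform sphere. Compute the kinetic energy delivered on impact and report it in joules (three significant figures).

E ≈ 1.21 × 10^17 J

v = 16900 m/s.
Mass m = (π/6) ρ d³ = (π/6) × 7470 × (60)³ = 8.448 × 10^8 kg
E = ½ m v² = 0.5 × 8.448 × 10^8 × (16900)² = 1.206 × 10^17 J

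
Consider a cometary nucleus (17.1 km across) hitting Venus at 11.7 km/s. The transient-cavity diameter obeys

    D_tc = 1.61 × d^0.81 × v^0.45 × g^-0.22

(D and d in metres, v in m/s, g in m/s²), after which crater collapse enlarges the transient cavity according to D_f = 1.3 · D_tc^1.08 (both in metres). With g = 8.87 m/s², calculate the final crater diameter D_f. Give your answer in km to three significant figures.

In SI: d = 17100 m, v = 11700 m/s.
d^0.81 = 17100^0.81 = 2684
v^0.45 = 11700^0.45 = 67.71
g^-0.22 = 8.87^-0.22 = 0.6187
D_tc = 1.61 × 2684 × 67.71 × 0.6187 = 1.810 × 10^5 m
D_f = 1.3 × (1.810 × 10^5)^1.08 = 6.198 × 10^5 m
     = 619.8 km

D_f ≈ 620 km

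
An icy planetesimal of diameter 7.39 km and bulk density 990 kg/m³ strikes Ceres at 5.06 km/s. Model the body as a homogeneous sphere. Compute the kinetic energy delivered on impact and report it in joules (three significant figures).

E ≈ 2.68 × 10^21 J

d = 7390 m; v = 5060 m/s.
Mass m = (π/6) ρ d³ = (π/6) × 990 × (7390)³ = 2.092 × 10^14 kg
E = ½ m v² = 0.5 × 2.092 × 10^14 × (5060)² = 2.678 × 10^21 J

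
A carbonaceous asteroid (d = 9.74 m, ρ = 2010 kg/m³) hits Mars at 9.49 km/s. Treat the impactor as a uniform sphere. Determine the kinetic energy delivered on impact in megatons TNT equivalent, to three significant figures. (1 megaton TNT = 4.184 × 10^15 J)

E ≈ 0.0105 Mt TNT

v = 9490 m/s.
Mass m = (π/6) ρ d³ = (π/6) × 2010 × (9.74)³ = 9.725 × 10^5 kg
E = ½ m v² = 0.5 × 9.725 × 10^5 × (9490)² = 4.379 × 10^13 J
   = 4.379 × 10^13 / 4.184×10^15 = 0.01047 Mt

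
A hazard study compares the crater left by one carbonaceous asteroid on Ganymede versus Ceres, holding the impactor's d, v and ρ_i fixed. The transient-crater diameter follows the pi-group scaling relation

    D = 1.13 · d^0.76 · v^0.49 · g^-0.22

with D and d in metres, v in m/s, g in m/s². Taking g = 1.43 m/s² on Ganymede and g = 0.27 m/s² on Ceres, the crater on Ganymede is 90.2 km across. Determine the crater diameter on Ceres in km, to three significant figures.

D ≈ 130 km

All impactor-dependent factors cancel in the ratio, leaving D_Ceres/D_Ganymede = (g_Ceres/g_Ganymede)^-0.22.
(0.27/1.43)^-0.22 = 0.1888^-0.22 = 1.443
D_Ceres = 1.443 × 90.2 km = 130 km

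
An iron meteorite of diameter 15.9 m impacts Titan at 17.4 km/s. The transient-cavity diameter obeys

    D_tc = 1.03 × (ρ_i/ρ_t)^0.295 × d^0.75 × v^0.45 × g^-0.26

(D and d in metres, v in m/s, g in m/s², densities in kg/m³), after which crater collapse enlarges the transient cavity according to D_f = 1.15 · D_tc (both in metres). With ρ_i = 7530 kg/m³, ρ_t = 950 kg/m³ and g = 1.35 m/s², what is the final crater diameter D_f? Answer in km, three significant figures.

D_f ≈ 1.30 km

v = 17400 m/s.
(ρ_i/ρ_t)^0.295 = (7530/950)^0.295 = 1.842
d^0.75 = 15.9^0.75 = 7.962
v^0.45 = 17400^0.45 = 80.96
g^-0.26 = 1.35^-0.26 = 0.9249
D_tc = 1.03 × 1.842 × 7.962 × 80.96 × 0.9249 = 1131 m
D_f = 1.15 × 1131 = 1301 m
     = 1.301 km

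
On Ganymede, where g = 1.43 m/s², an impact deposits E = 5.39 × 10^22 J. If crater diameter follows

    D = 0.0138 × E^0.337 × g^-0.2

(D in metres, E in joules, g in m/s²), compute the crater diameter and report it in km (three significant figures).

D ≈ 588 km

E^0.337 = (5.39 × 10^22)^0.337 = 4.577 × 10^7
g^-0.2 = 1.43^-0.2 = 0.9310
D = 0.0138 × 4.577 × 10^7 × 0.9310 = 5.880 × 10^5 m
   = 588.0 km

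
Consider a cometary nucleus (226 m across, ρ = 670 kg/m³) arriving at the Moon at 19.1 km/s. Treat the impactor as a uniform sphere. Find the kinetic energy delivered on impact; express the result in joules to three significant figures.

v = 19100 m/s.
Mass m = (π/6) ρ d³ = (π/6) × 670 × (226)³ = 4.049 × 10^9 kg
E = ½ m v² = 0.5 × 4.049 × 10^9 × (19100)² = 7.386 × 10^17 J

E ≈ 7.39 × 10^17 J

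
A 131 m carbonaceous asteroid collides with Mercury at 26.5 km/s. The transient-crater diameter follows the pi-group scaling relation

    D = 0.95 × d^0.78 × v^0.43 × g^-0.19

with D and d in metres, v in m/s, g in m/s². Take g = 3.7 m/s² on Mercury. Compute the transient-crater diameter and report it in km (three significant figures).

In SI units: v = 26500 m/s.
d^0.78 = 131^0.78 = 44.82
v^0.43 = 26500^0.43 = 79.80
g^-0.19 = 3.7^-0.19 = 0.7799
D = 0.95 × 44.82 × 79.80 × 0.7799 = 2650 m
   = 2.650 km

D ≈ 2.65 km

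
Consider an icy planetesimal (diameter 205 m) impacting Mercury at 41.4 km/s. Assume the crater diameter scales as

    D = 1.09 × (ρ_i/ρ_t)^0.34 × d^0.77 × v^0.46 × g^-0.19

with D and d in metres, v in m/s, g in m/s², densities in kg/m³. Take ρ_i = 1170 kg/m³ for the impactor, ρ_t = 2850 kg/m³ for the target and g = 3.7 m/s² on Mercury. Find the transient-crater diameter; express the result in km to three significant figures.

In SI units: v = 41400 m/s.
(ρ_i/ρ_t)^0.34 = (1170/2850)^0.34 = 0.7388
d^0.77 = 205^0.77 = 60.26
v^0.46 = 41400^0.46 = 133.0
g^-0.19 = 3.7^-0.19 = 0.7799
D = 1.09 × 0.7388 × 60.26 × 133.0 × 0.7799 = 5034 m
   = 5.034 km

D ≈ 5.03 km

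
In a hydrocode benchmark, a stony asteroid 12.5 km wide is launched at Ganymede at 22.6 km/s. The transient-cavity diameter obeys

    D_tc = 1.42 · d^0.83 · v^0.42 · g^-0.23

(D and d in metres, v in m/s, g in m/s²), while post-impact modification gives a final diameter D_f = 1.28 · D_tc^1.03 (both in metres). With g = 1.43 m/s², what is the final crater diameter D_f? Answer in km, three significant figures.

D_f ≈ 410 km

In SI: d = 12500 m, v = 22600 m/s.
d^0.83 = 12500^0.83 = 2514
v^0.42 = 22600^0.42 = 67.41
g^-0.23 = 1.43^-0.23 = 0.9210
D_tc = 1.42 × 2514 × 67.41 × 0.9210 = 2.216 × 10^5 m
D_f = 1.28 × (2.216 × 10^5)^1.03 = 4.103 × 10^5 m
     = 410.3 km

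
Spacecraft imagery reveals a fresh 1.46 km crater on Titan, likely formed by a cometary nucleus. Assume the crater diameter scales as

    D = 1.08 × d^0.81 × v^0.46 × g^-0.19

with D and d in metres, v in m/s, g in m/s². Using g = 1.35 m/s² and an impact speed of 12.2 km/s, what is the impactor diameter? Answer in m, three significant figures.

Rearranging for d: d = [D / (1.08 · 12200^0.46 · 1.35^-0.19)]^(1/0.81).
D = 1460 m.
12200^0.46 = 75.81
1.35^-0.19 = 0.9446
Denominator = 1.08 × 75.81 × 0.9446 = 77.34
D / 77.34 = 1460 / 77.34 = 18.88
d = 18.88^(1/0.81) = 18.88^1.2346 = 37.61 m

d ≈ 37.6 m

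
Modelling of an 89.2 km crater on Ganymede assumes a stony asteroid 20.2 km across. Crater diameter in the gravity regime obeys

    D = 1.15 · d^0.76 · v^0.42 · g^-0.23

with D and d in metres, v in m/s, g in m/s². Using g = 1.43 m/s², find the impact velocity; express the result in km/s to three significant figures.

Rearranging for v: v = [D / (1.15 · 20200^0.76 · 1.43^-0.23)]^(1/0.42).
D = 89200 m.
20200^0.76 = 1871
1.43^-0.23 = 0.9210
Denominator = 1.15 × 1871 × 0.9210 = 1982
D / 1982 = 89200 / 1982 = 45.01
v = 45.01^(1/0.42) = 45.01^2.381 = 8640 m/s

v ≈ 8.64 km/s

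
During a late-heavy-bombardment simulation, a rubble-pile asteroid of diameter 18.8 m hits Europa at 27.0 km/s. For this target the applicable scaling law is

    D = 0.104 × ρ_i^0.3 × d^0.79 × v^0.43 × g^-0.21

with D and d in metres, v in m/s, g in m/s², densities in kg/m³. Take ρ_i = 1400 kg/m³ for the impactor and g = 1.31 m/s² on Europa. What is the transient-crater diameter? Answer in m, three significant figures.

In SI units: v = 27000 m/s.
ρ_i^0.3 = 1400^0.3 = 8.787
d^0.79 = 18.8^0.79 = 10.15
v^0.43 = 27000^0.43 = 80.44
g^-0.21 = 1.31^-0.21 = 0.9449
D = 0.104 × 8.787 × 10.15 × 80.44 × 0.9449 = 705.0 m

D ≈ 705 m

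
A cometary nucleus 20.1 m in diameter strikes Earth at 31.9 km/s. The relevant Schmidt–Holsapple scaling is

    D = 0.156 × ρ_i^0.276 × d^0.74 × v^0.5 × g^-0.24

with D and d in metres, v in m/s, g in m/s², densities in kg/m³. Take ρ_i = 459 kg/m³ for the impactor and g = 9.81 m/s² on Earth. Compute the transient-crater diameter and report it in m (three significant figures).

In SI units: v = 31900 m/s.
ρ_i^0.276 = 459^0.276 = 5.428
d^0.74 = 20.1^0.74 = 9.212
v^0.5 = 31900^0.5 = 178.6
g^-0.24 = 9.81^-0.24 = 0.5781
D = 0.156 × 5.428 × 9.212 × 178.6 × 0.5781 = 805.4 m

D ≈ 805 m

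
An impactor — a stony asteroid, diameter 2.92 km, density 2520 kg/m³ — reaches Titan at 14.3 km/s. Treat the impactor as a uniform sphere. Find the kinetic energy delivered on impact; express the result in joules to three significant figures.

d = 2920 m; v = 14300 m/s.
Mass m = (π/6) ρ d³ = (π/6) × 2520 × (2920)³ = 3.285 × 10^13 kg
E = ½ m v² = 0.5 × 3.285 × 10^13 × (14300)² = 3.359 × 10^21 J

E ≈ 3.36 × 10^21 J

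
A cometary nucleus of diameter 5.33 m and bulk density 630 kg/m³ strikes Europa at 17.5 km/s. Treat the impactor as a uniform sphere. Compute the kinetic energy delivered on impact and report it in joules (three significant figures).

E ≈ 7.65 × 10^12 J

v = 17500 m/s.
Mass m = (π/6) ρ d³ = (π/6) × 630 × (5.33)³ = 4.995 × 10^4 kg
E = ½ m v² = 0.5 × 4.995 × 10^4 × (17500)² = 7.649 × 10^12 J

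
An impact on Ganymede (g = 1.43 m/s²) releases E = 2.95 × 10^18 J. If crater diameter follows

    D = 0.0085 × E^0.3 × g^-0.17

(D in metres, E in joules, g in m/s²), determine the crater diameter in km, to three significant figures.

D ≈ 2.78 km

E^0.3 = (2.95 × 10^18)^0.3 = 3.475 × 10^5
g^-0.17 = 1.43^-0.17 = 0.9410
D = 0.0085 × 3.475 × 10^5 × 0.9410 = 2779 m
   = 2.779 km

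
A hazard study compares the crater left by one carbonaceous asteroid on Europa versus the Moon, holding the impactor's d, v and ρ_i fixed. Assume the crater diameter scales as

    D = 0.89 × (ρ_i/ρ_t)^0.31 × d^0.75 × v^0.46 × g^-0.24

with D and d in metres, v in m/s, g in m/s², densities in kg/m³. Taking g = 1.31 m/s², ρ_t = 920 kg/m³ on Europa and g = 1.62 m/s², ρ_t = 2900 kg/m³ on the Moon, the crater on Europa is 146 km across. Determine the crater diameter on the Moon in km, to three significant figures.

The impactor-only factors (d, v, ρ_i) cancel in the ratio, leaving D_Moon/D_Europa = (g_Moon/g_Europa)^-0.24 · (ρ_t,Europa/ρ_t,Moon)^0.31.
(1.62/1.31)^-0.24 = 1.237^-0.24 = 0.9502
(920/2900)^0.31 = 0.3172^0.31 = 0.7005
Ratio = 0.9502 × 0.7005 = 0.6656
D_Moon = 0.6656 × 146 km = 97.2 km

D ≈ 97.2 km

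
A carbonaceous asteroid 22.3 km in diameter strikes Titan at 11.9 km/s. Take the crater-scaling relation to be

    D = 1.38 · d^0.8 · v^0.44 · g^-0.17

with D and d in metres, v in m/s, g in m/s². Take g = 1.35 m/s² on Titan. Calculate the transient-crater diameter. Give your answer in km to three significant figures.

In SI units: d = 22300 m, v = 11900 m/s.
d^0.8 = 22300^0.8 = 3011
v^0.44 = 11900^0.44 = 62.12
g^-0.17 = 1.35^-0.17 = 0.9503
D = 1.38 × 3011 × 62.12 × 0.9503 = 2.453 × 10^5 m
   = 245.3 km

D ≈ 245 km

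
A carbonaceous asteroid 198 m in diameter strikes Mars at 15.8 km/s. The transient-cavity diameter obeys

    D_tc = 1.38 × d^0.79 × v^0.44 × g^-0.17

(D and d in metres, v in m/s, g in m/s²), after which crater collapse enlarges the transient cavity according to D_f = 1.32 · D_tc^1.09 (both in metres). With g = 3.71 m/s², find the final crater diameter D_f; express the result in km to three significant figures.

v = 15800 m/s.
d^0.79 = 198^0.79 = 65.22
v^0.44 = 15800^0.44 = 70.37
g^-0.17 = 3.71^-0.17 = 0.8002
D_tc = 1.38 × 65.22 × 70.37 × 0.8002 = 5068 m
D_f = 1.32 × (5068)^1.09 = 14416 m
     = 14.42 km

D_f ≈ 14.4 km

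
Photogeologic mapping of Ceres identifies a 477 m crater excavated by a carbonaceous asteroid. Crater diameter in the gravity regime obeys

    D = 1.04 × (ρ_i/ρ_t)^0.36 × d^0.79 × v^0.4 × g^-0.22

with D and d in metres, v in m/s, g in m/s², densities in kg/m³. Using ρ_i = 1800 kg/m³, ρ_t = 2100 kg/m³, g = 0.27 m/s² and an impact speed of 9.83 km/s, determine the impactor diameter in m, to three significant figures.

Rearranging for d: d = [D / (1.04 · (1800/2100)^0.36 · 9830^0.4 · 0.27^-0.22)]^(1/0.79).
(1800/2100)^0.36 = 0.9460
9830^0.4 = 39.54
0.27^-0.22 = 1.334
Denominator = 1.04 × 0.9460 × 39.54 × 1.334 = 51.89
D / 51.89 = 477 / 51.89 = 9.193
d = 9.193^(1/0.79) = 9.193^1.2658 = 16.58 m

d ≈ 16.6 m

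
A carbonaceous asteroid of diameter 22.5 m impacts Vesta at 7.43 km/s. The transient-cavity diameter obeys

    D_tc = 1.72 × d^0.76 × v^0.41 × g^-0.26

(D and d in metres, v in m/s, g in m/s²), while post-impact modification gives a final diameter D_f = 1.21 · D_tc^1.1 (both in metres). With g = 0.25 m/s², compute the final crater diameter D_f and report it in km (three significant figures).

v = 7430 m/s.
d^0.76 = 22.5^0.76 = 10.66
v^0.41 = 7430^0.41 = 38.65
g^-0.26 = 0.25^-0.26 = 1.434
D_tc = 1.72 × 10.66 × 38.65 × 1.434 = 1016 m
D_f = 1.21 × (1016)^1.1 = 2457 m
     = 2.457 km

D_f ≈ 2.46 km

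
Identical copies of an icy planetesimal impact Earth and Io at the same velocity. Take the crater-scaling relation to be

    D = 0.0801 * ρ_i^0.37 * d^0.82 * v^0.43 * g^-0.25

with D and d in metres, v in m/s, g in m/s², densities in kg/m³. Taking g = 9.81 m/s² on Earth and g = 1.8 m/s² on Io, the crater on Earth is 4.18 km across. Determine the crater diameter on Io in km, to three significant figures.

All impactor-dependent factors cancel in the ratio, leaving D_Io/D_Earth = (g_Io/g_Earth)^-0.25.
(1.8/9.81)^-0.25 = 0.1835^-0.25 = 1.528
D_Io = 1.528 × 4.18 km = 6.39 km

D ≈ 6.39 km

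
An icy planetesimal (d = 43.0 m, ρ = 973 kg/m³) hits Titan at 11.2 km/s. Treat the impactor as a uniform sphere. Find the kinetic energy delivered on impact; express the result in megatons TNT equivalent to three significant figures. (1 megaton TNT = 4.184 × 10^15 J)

v = 11200 m/s.
Mass m = (π/6) ρ d³ = (π/6) × 973 × (43)³ = 4.051 × 10^7 kg
E = ½ m v² = 0.5 × 4.051 × 10^7 × (11200)² = 2.541 × 10^15 J
   = 2.541 × 10^15 / 4.184×10^15 = 0.6073 Mt

E ≈ 0.607 Mt TNT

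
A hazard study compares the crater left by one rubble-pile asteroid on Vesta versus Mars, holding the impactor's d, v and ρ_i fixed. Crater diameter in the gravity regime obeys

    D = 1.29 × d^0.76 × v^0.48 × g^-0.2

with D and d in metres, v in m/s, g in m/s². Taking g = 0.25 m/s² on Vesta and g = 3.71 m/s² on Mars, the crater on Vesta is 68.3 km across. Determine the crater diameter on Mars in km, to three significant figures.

D ≈ 39.8 km

All impactor-dependent factors cancel in the ratio, leaving D_Mars/D_Vesta = (g_Mars/g_Vesta)^-0.2.
(3.71/0.25)^-0.2 = 14.84^-0.2 = 0.5831
D_Mars = 0.5831 × 68.3 km = 39.8 km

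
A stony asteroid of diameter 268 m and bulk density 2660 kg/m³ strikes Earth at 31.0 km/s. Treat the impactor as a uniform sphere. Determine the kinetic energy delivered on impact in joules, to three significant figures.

E ≈ 1.29 × 10^19 J

v = 31000 m/s.
Mass m = (π/6) ρ d³ = (π/6) × 2660 × (268)³ = 2.681 × 10^10 kg
E = ½ m v² = 0.5 × 2.681 × 10^10 × (31000)² = 1.288 × 10^19 J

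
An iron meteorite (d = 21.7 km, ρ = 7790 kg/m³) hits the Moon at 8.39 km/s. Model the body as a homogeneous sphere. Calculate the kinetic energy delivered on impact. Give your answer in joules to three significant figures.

d = 21700 m; v = 8390 m/s.
Mass m = (π/6) ρ d³ = (π/6) × 7790 × (21700)³ = 4.168 × 10^16 kg
E = ½ m v² = 0.5 × 4.168 × 10^16 × (8390)² = 1.467 × 10^24 J

E ≈ 1.47 × 10^24 J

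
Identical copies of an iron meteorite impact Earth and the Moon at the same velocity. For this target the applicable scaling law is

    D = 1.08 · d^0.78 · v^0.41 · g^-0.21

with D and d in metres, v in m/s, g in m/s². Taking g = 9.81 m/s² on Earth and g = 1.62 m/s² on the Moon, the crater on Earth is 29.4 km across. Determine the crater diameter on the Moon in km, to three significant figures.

All impactor-dependent factors cancel in the ratio, leaving D_Moon/D_Earth = (g_Moon/g_Earth)^-0.21.
(1.62/9.81)^-0.21 = 0.1651^-0.21 = 1.460
D_Moon = 1.460 × 29.4 km = 42.9 km

D ≈ 42.9 km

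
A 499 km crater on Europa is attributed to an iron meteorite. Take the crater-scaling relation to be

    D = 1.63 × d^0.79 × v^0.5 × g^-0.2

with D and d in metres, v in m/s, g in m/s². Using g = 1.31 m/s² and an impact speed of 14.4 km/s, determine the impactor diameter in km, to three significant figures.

d ≈ 22.0 km

Rearranging for d: d = [D / (1.63 · 14400^0.5 · 1.31^-0.2)]^(1/0.79).
D = 499000 m.
14400^0.5 = 120.0
1.31^-0.2 = 0.9474
Denominator = 1.63 × 120.0 × 0.9474 = 185.3
D / 185.3 = 499000 / 185.3 = 2693
d = 2693^(1/0.79) = 2693^1.2658 = 21978 m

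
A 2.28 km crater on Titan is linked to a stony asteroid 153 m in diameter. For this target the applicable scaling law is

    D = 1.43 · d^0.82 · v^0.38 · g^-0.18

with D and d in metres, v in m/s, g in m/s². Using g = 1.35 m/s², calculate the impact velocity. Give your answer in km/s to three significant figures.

Rearranging for v: v = [D / (1.43 · 153^0.82 · 1.35^-0.18)]^(1/0.38).
D = 2280 m.
153^0.82 = 61.87
1.35^-0.18 = 0.9474
Denominator = 1.43 × 61.87 × 0.9474 = 83.82
D / 83.82 = 2280 / 83.82 = 27.20
v = 27.20^(1/0.38) = 27.20^2.6316 = 5960 m/s

v ≈ 5.96 km/s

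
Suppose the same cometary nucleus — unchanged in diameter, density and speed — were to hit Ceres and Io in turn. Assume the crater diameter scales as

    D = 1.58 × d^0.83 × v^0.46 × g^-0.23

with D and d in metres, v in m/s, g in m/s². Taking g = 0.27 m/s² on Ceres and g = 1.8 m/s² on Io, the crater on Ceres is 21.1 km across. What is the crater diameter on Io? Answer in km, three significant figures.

All impactor-dependent factors cancel in the ratio, leaving D_Io/D_Ceres = (g_Io/g_Ceres)^-0.23.
(1.8/0.27)^-0.23 = 6.667^-0.23 = 0.6464
D_Io = 0.6464 × 21.1 km = 13.6 km

D ≈ 13.6 km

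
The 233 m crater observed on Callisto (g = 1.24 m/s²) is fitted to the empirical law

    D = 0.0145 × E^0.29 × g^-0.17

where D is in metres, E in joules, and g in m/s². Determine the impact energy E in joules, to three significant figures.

Rearranging: E = [D / (0.0145 · g^-0.17)]^(1/0.29).
g^-0.17 = 1.24^-0.17 = 0.9641
D / (0.0145 × 0.9641) = 233 / (0.01398) = 1.667 × 10^4
E = (1.667 × 10^4)^3.4483 = 3.618 × 10^14 J

E ≈ 3.62 × 10^14 J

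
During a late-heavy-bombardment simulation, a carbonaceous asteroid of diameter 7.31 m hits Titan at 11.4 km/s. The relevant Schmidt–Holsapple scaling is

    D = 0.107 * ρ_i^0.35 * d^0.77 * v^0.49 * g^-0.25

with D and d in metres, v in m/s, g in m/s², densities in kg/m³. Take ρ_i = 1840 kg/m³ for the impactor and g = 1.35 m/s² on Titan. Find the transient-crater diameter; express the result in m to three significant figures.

In SI units: v = 11400 m/s.
ρ_i^0.35 = 1840^0.35 = 13.89
d^0.77 = 7.31^0.77 = 4.626
v^0.49 = 11400^0.49 = 97.25
g^-0.25 = 1.35^-0.25 = 0.9277
D = 0.107 × 13.89 × 4.626 × 97.25 × 0.9277 = 620.3 m

D ≈ 620 m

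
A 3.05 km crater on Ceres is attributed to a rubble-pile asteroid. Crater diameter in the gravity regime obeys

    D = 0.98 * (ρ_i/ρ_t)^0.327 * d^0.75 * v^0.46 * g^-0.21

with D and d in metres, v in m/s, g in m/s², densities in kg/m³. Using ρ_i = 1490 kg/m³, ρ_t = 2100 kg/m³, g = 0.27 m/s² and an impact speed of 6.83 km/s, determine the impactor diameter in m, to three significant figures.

Rearranging for d: d = [D / (0.98 · (1490/2100)^0.327 · 6830^0.46 · 0.27^-0.21)]^(1/0.75).
D = 3050 m.
(1490/2100)^0.327 = 0.8939
6830^0.46 = 58.05
0.27^-0.21 = 1.316
Denominator = 0.98 × 0.8939 × 58.05 × 1.316 = 66.92
D / 66.92 = 3050 / 66.92 = 45.58
d = 45.58^(1/0.75) = 45.58^1.3333 = 162.8 m

d ≈ 163 m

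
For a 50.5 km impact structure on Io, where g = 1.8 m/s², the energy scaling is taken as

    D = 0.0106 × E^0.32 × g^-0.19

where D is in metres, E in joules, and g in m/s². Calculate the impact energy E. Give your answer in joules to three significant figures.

Rearranging: E = [D / (0.0106 · g^-0.19)]^(1/0.32).
D = 50500 m.
g^-0.19 = 1.8^-0.19 = 0.8943
D / (0.0106 × 0.8943) = 50500 / (9.480 × 10^-3) = 5.327 × 10^6
E = (5.327 × 10^6)^3.125 = 1.048 × 10^21 J

E ≈ 1.05 × 10^21 J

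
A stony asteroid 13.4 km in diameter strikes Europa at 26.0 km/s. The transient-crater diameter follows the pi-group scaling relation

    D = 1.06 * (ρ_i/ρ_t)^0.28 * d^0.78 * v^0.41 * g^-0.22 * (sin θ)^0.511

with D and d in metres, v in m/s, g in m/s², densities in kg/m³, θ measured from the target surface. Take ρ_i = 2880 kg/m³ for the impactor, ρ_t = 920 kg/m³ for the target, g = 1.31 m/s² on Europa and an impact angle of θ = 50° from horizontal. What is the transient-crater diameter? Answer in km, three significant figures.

D ≈ 128 km

In SI units: d = 13400 m, v = 26000 m/s.
(ρ_i/ρ_t)^0.28 = (2880/920)^0.28 = 1.376
d^0.78 = 13400^0.78 = 1656
v^0.41 = 26000^0.41 = 64.59
g^-0.22 = 1.31^-0.22 = 0.9423
(sin 50°)^0.511 = 0.7660^0.511 = 0.8727
D = 1.06 × 1.376 × 1656 × 64.59 × 0.9423 × 0.8727 = 1.283 × 10^5 m
   = 128.3 km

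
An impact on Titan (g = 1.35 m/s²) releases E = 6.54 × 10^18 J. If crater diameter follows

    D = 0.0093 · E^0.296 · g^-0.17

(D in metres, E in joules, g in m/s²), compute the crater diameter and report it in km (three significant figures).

E^0.296 = (6.54 × 10^18)^0.296 = 3.710 × 10^5
g^-0.17 = 1.35^-0.17 = 0.9503
D = 0.0093 × 3.710 × 10^5 × 0.9503 = 3279 m
   = 3.279 km

D ≈ 3.28 km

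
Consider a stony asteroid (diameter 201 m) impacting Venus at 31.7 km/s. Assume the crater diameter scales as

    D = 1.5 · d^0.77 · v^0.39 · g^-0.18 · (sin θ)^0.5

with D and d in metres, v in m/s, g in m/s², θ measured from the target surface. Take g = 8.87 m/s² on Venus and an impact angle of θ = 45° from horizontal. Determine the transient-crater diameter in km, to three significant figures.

D ≈ 2.88 km

In SI units: v = 31700 m/s.
d^0.77 = 201^0.77 = 59.36
v^0.39 = 31700^0.39 = 56.94
g^-0.18 = 8.87^-0.18 = 0.6751
(sin 45°)^0.5 = 0.7071^0.5 = 0.8409
D = 1.5 × 59.36 × 56.94 × 0.6751 × 0.8409 = 2878 m
   = 2.878 km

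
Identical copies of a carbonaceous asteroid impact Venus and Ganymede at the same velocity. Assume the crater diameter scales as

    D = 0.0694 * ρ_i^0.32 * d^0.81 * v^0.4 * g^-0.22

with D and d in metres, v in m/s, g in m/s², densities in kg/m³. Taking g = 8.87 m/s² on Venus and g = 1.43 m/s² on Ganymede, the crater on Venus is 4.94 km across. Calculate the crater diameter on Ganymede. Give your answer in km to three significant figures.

D ≈ 7.38 km

All impactor-dependent factors cancel in the ratio, leaving D_Ganymede/D_Venus = (g_Ganymede/g_Venus)^-0.22.
(1.43/8.87)^-0.22 = 0.1612^-0.22 = 1.494
D_Ganymede = 1.494 × 4.94 km = 7.38 km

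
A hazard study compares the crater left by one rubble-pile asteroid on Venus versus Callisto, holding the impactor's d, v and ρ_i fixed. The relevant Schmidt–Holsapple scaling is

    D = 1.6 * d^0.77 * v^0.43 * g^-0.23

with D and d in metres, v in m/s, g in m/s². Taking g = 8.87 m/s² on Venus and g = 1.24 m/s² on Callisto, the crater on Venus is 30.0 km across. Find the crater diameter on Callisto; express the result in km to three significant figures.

D ≈ 47.2 km

All impactor-dependent factors cancel in the ratio, leaving D_Callisto/D_Venus = (g_Callisto/g_Venus)^-0.23.
(1.24/8.87)^-0.23 = 0.1398^-0.23 = 1.572
D_Callisto = 1.572 × 30.0 km = 47.2 km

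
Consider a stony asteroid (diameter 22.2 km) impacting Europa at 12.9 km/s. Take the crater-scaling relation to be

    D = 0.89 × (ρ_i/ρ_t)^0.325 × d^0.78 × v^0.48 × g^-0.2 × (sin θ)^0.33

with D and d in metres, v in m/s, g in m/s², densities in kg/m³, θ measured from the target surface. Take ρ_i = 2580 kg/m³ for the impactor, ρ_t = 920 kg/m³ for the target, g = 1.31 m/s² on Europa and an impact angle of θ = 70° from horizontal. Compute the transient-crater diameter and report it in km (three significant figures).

D ≈ 267 km

In SI units: d = 22200 m, v = 12900 m/s.
(ρ_i/ρ_t)^0.325 = (2580/920)^0.325 = 1.398
d^0.78 = 22200^0.78 = 2456
v^0.48 = 12900^0.48 = 93.99
g^-0.2 = 1.31^-0.2 = 0.9474
(sin 70°)^0.33 = 0.9397^0.33 = 0.9797
D = 0.89 × 1.398 × 2456 × 93.99 × 0.9474 × 0.9797 = 2.666 × 10^5 m
   = 266.6 km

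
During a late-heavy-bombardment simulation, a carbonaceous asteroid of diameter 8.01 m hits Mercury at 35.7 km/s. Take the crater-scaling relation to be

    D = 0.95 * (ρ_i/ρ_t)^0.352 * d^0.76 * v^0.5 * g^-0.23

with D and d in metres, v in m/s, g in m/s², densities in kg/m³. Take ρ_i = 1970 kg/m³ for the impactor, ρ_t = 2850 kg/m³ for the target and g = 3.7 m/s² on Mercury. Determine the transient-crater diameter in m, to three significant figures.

In SI units: v = 35700 m/s.
(ρ_i/ρ_t)^0.352 = (1970/2850)^0.352 = 0.8781
d^0.76 = 8.01^0.76 = 4.861
v^0.5 = 35700^0.5 = 188.9
g^-0.23 = 3.7^-0.23 = 0.7401
D = 0.95 × 0.8781 × 4.861 × 188.9 × 0.7401 = 566.9 m

D ≈ 567 m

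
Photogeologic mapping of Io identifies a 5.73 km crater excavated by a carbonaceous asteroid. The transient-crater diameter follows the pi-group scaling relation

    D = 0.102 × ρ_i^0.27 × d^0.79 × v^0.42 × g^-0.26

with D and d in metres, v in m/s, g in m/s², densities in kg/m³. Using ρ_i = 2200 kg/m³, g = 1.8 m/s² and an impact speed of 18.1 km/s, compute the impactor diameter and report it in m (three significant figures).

Rearranging for d: d = [D / (0.102 · 2200^0.27 · 18100^0.42 · 1.8^-0.26)]^(1/0.79).
D = 5730 m.
2200^0.27 = 7.988
18100^0.42 = 61.41
1.8^-0.26 = 0.8583
Denominator = 0.102 × 7.988 × 61.41 × 0.8583 = 42.95
D / 42.95 = 5730 / 42.95 = 133.4
d = 133.4^(1/0.79) = 133.4^1.2658 = 489.8 m

d ≈ 490 m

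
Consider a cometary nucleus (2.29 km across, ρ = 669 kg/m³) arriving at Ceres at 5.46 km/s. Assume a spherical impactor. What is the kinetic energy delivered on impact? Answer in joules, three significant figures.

E ≈ 6.27 × 10^19 J

d = 2290 m; v = 5460 m/s.
Mass m = (π/6) ρ d³ = (π/6) × 669 × (2290)³ = 4.207 × 10^12 kg
E = ½ m v² = 0.5 × 4.207 × 10^12 × (5460)² = 6.271 × 10^19 J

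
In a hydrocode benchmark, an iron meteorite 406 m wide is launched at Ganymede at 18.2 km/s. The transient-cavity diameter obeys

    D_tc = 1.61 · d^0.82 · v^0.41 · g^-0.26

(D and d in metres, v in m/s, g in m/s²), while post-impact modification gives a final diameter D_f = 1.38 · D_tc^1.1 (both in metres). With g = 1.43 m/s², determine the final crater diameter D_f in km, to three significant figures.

D_f ≈ 39.5 km

v = 18200 m/s.
d^0.82 = 406^0.82 = 137.7
v^0.41 = 18200^0.41 = 55.80
g^-0.26 = 1.43^-0.26 = 0.9112
D_tc = 1.61 × 137.7 × 55.80 × 0.9112 = 11270 m
D_f = 1.38 × (11270)^1.1 = 39536 m
     = 39.54 km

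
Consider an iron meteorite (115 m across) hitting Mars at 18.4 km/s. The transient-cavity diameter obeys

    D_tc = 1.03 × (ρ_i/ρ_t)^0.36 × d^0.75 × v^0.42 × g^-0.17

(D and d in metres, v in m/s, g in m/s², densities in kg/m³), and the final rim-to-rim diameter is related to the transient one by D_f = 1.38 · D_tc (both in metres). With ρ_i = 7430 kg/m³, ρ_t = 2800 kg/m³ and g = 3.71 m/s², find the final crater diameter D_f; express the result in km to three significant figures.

D_f ≈ 3.51 km

v = 18400 m/s.
(ρ_i/ρ_t)^0.36 = (7430/2800)^0.36 = 1.421
d^0.75 = 115^0.75 = 35.12
v^0.42 = 18400^0.42 = 61.83
g^-0.17 = 3.71^-0.17 = 0.8002
D_tc = 1.03 × 1.421 × 35.12 × 61.83 × 0.8002 = 2543 m
D_f = 1.38 × 2543 = 3509 m
     = 3.509 km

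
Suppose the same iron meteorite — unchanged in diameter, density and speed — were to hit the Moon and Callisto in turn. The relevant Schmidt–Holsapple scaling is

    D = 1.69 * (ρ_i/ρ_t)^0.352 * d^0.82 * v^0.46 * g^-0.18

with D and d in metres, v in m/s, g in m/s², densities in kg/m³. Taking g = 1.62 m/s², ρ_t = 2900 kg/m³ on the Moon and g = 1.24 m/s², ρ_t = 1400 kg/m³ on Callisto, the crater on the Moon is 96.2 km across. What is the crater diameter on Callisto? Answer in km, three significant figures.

The impactor-only factors (d, v, ρ_i) cancel in the ratio, leaving D_Callisto/D_Moon = (g_Callisto/g_Moon)^-0.18 · (ρ_t,Moon/ρ_t,Callisto)^0.352.
(1.24/1.62)^-0.18 = 0.7654^-0.18 = 1.049
(2900/1400)^0.352 = 2.071^0.352 = 1.292
Ratio = 1.049 × 1.292 = 1.355
D_Callisto = 1.355 × 96.2 km = 130 km

D ≈ 130 km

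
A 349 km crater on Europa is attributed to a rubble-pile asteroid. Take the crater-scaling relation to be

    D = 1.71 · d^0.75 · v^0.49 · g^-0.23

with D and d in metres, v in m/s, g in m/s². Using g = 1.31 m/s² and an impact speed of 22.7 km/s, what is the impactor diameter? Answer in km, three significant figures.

Rearranging for d: d = [D / (1.71 · 22700^0.49 · 1.31^-0.23)]^(1/0.75).
D = 349000 m.
22700^0.49 = 136.3
1.31^-0.23 = 0.9398
Denominator = 1.71 × 136.3 × 0.9398 = 219.0
D / 219.0 = 349000 / 219.0 = 1594
d = 1594^(1/0.75) = 1594^1.3333 = 18616 m

d ≈ 18.6 km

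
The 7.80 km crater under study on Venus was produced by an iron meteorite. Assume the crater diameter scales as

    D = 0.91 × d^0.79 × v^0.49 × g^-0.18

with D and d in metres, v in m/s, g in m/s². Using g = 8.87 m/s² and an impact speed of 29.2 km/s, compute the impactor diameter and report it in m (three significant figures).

d ≈ 266 m

Rearranging for d: d = [D / (0.91 · 29200^0.49 · 8.87^-0.18)]^(1/0.79).
D = 7800 m.
29200^0.49 = 154.2
8.87^-0.18 = 0.6751
Denominator = 0.91 × 154.2 × 0.6751 = 94.73
D / 94.73 = 7800 / 94.73 = 82.34
d = 82.34^(1/0.79) = 82.34^1.2658 = 265.9 m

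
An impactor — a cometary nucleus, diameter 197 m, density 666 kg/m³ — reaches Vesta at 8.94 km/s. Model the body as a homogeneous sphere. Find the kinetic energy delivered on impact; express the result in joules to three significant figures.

v = 8940 m/s.
Mass m = (π/6) ρ d³ = (π/6) × 666 × (197)³ = 2.666 × 10^9 kg
E = ½ m v² = 0.5 × 2.666 × 10^9 × (8940)² = 1.065 × 10^17 J

E ≈ 1.07 × 10^17 J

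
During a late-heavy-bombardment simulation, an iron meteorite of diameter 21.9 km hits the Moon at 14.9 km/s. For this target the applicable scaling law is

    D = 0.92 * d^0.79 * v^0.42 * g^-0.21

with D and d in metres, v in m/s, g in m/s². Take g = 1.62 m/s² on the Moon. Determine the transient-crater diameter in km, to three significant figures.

In SI units: d = 21900 m, v = 14900 m/s.
d^0.79 = 21900^0.79 = 2685
v^0.42 = 14900^0.42 = 56.59
g^-0.21 = 1.62^-0.21 = 0.9037
D = 0.92 × 2685 × 56.59 × 0.9037 = 1.263 × 10^5 m
   = 126.3 km

D ≈ 126 km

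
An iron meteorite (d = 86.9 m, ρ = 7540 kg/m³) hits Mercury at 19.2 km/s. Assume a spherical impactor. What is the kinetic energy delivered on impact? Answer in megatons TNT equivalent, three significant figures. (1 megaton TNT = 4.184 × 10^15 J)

E ≈ 114 Mt TNT

v = 19200 m/s.
Mass m = (π/6) ρ d³ = (π/6) × 7540 × (86.9)³ = 2.591 × 10^9 kg
E = ½ m v² = 0.5 × 2.591 × 10^9 × (19200)² = 4.776 × 10^17 J
   = 4.776 × 10^17 / 4.184×10^15 = 114.1 Mt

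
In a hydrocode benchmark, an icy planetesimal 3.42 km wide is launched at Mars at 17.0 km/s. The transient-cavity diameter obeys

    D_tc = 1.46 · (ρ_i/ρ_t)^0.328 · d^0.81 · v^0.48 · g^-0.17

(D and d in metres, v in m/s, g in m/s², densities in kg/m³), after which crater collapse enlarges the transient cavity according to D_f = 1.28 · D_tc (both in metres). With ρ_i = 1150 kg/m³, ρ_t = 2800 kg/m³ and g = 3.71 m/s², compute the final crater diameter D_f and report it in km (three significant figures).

In SI: d = 3420 m, v = 17000 m/s.
(ρ_i/ρ_t)^0.328 = (1150/2800)^0.328 = 0.7469
d^0.81 = 3420^0.81 = 728.7
v^0.48 = 17000^0.48 = 107.3
g^-0.17 = 3.71^-0.17 = 0.8002
D_tc = 1.46 × 0.7469 × 728.7 × 107.3 × 0.8002 = 68230 m
D_f = 1.28 × 68230 = 87334 m
     = 87.33 km

D_f ≈ 87.3 km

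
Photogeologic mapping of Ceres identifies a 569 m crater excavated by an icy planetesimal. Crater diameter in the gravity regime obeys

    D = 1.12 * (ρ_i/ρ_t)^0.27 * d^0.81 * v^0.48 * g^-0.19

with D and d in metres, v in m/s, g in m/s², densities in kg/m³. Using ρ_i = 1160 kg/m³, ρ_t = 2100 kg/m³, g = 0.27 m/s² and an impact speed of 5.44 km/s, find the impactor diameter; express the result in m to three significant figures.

Rearranging for d: d = [D / (1.12 · (1160/2100)^0.27 · 5440^0.48 · 0.27^-0.19)]^(1/0.81).
(1160/2100)^0.27 = 0.8519
5440^0.48 = 62.10
0.27^-0.19 = 1.282
Denominator = 1.12 × 0.8519 × 62.10 × 1.282 = 75.96
D / 75.96 = 569 / 75.96 = 7.491
d = 7.491^(1/0.81) = 7.491^1.2346 = 12.01 m

d ≈ 12.0 m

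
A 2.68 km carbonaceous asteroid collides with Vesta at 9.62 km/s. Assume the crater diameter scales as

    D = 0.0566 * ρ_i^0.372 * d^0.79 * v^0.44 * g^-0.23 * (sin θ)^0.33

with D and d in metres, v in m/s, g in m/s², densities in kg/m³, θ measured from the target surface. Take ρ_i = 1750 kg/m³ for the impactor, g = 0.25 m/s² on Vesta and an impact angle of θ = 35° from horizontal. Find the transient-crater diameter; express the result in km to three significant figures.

D ≈ 30.1 km

In SI units: d = 2680 m, v = 9620 m/s.
ρ_i^0.372 = 1750^0.372 = 16.08
d^0.79 = 2680^0.79 = 510.8
v^0.44 = 9620^0.44 = 56.57
g^-0.23 = 0.25^-0.23 = 1.376
(sin 35°)^0.33 = 0.5736^0.33 = 0.8324
D = 0.0566 × 16.08 × 510.8 × 56.57 × 1.376 × 0.8324 = 30122 m
   = 30.12 km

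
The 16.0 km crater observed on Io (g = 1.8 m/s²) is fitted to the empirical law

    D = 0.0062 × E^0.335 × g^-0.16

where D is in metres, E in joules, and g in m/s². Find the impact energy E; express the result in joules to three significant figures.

Rearranging: E = [D / (0.0062 · g^-0.16)]^(1/0.335).
D = 16000 m.
g^-0.16 = 1.8^-0.16 = 0.9102
D / (0.0062 × 0.9102) = 16000 / (5.643 × 10^-3) = 2.835 × 10^6
E = (2.835 × 10^6)^2.9851 = 1.826 × 10^19 J

E ≈ 1.83 × 10^19 J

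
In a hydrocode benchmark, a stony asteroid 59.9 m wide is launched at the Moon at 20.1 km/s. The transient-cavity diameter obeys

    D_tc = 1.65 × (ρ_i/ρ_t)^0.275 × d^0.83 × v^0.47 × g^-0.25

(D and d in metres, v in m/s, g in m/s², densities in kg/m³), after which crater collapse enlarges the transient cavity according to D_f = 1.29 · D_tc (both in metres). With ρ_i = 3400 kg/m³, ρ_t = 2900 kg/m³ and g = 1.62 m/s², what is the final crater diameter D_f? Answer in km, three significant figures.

D_f ≈ 6.20 km

v = 20100 m/s.
(ρ_i/ρ_t)^0.275 = (3400/2900)^0.275 = 1.045
d^0.83 = 59.9^0.83 = 29.87
v^0.47 = 20100^0.47 = 105.3
g^-0.25 = 1.62^-0.25 = 0.8864
D_tc = 1.65 × 1.045 × 29.87 × 105.3 × 0.8864 = 4807 m
D_f = 1.29 × 4807 = 6201 m
     = 6.201 km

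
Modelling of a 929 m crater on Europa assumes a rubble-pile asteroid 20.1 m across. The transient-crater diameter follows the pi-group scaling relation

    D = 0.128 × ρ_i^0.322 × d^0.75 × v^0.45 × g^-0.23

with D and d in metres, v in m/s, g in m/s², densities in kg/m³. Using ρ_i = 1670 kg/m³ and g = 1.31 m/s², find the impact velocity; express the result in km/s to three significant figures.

v ≈ 14.5 km/s

Rearranging for v: v = [D / (0.128 · 1670^0.322 · 20.1^0.75 · 1.31^-0.23)]^(1/0.45).
1670^0.322 = 10.91
20.1^0.75 = 9.493
1.31^-0.23 = 0.9398
Denominator = 0.128 × 10.91 × 9.493 × 0.9398 = 12.46
D / 12.46 = 929 / 12.46 = 74.56
v = 74.56^(1/0.45) = 74.56^2.2222 = 14490 m/s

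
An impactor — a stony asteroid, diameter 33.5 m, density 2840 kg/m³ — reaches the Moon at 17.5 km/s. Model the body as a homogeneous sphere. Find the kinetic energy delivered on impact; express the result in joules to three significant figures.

v = 17500 m/s.
Mass m = (π/6) ρ d³ = (π/6) × 2840 × (33.5)³ = 5.591 × 10^7 kg
E = ½ m v² = 0.5 × 5.591 × 10^7 × (17500)² = 8.561 × 10^15 J

E ≈ 8.56 × 10^15 J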